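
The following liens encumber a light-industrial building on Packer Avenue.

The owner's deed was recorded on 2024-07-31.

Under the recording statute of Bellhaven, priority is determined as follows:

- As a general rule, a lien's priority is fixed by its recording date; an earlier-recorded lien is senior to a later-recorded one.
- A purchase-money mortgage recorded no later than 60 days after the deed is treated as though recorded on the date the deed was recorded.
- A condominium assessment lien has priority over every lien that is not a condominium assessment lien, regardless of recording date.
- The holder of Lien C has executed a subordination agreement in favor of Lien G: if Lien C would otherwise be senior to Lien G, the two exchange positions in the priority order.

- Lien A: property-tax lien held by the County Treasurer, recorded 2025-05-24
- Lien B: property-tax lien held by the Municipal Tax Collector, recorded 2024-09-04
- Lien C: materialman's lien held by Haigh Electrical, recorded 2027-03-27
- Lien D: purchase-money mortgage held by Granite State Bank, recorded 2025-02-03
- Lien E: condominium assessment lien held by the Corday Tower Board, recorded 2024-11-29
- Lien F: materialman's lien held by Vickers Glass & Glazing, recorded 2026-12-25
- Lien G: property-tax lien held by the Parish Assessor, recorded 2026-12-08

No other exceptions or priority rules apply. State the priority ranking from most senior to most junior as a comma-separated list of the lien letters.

Effective dates after the stated exceptions: D was recorded 187 days after the deed, outside the 60-day window, so it keeps its recording date.
E, as a condominium assessment lien, has superpriority and ranks first.
The other liens, earliest effective date first: B (2024-09-04), D (2025-02-03), A (2025-05-24), G (2026-12-08), F (2026-12-25), C (2027-03-27).
C already ranks below G; the subordination has no effect.

E, B, D, A, G, F, C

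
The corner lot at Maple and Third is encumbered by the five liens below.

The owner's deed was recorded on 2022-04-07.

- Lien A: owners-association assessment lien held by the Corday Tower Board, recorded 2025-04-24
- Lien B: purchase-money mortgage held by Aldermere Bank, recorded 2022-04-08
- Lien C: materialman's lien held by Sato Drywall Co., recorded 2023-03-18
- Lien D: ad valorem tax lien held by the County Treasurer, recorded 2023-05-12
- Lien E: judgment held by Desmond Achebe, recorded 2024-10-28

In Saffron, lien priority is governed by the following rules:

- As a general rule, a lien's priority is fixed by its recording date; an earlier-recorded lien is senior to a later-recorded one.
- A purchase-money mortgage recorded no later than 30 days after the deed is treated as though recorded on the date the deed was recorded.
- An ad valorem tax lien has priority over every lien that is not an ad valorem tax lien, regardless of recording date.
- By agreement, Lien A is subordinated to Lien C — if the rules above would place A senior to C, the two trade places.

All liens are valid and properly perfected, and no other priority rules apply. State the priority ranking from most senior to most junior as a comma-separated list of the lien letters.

D, B, C, E, A

Adjusting effective dates: B was recorded within the 30-day window, so its effective date is the deed date 2022-04-07.
D is an ad valorem tax lien and takes priority over every other lien.
The other liens, earliest effective date first: B (2022-04-07), C (2023-03-18), E (2024-10-28), A (2025-04-24).
Since A is not senior to C, the subordination leaves the order unchanged.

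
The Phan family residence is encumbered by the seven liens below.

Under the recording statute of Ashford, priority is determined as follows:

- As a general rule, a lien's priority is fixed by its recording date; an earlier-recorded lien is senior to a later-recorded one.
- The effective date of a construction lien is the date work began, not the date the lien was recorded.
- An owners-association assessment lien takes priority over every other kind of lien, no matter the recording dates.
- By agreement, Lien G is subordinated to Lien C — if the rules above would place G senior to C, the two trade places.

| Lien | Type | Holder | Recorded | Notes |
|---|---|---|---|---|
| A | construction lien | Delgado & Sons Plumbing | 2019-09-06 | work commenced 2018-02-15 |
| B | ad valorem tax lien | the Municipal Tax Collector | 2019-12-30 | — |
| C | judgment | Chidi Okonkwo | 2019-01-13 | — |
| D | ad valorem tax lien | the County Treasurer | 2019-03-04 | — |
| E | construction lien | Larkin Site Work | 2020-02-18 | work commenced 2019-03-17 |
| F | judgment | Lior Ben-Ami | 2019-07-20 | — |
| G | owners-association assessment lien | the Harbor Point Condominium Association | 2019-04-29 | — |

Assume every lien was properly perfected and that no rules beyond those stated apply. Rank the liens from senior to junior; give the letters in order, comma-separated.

C, A, G, D, E, F, B

Effective dates: A relates back to 2018-02-15 (work commenced); E relates back to 2019-03-17 (work commenced).
As an owners-association assessment lien, G is senior to every other lien.
Remaining liens by effective date: A (2018-02-15), C (2019-01-13), D (2019-03-04), E (2019-03-17), F (2019-07-20), B (2019-12-30).
Because G would otherwise rank above C, the subordination swaps them.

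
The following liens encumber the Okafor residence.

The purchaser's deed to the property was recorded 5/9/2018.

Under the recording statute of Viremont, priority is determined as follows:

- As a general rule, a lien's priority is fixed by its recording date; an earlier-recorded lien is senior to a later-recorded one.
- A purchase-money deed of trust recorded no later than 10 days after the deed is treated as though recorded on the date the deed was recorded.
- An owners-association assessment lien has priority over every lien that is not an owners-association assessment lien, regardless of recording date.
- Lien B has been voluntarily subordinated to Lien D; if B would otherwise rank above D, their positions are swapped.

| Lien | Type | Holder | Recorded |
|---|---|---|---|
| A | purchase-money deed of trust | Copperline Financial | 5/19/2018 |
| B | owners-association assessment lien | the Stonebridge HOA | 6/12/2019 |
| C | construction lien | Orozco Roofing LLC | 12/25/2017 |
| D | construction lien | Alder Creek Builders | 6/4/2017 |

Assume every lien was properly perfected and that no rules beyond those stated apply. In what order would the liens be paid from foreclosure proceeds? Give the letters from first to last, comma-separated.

D, B, C, A

First, effective dates: A was recorded within the 10-day window, so its effective date is the deed date 5/9/2018.
B is an owners-association assessment lien and takes priority over every other lien.
Ordering the rest by effective date: D (6/4/2017), C (12/25/2017), A (5/9/2018).
The subordination applies — B was senior to D — so B and D swap.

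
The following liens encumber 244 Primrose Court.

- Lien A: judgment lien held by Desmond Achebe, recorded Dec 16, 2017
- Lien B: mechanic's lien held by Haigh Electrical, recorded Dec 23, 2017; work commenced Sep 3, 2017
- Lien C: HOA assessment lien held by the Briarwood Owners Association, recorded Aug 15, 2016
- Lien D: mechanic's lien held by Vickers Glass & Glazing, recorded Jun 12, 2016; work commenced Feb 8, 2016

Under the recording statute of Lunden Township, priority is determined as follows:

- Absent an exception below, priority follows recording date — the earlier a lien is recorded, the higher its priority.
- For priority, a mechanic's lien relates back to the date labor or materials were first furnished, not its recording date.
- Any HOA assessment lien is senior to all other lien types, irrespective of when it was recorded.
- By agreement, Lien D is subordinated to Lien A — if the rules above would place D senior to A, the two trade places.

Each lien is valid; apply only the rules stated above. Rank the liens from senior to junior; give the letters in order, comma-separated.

C, A, B, D

Effective dates after the stated exceptions: B is treated as recorded Sep 3, 2017, the work-commencement date; D's effective date is Feb 8, 2016, when work began.
As an HOA assessment lien, C is senior to every other lien.
The other liens, earliest effective date first: D (Feb 8, 2016), B (Sep 3, 2017), A (Dec 16, 2017).
D would otherwise be senior to A, so under the subordination agreement D and A exchange positions.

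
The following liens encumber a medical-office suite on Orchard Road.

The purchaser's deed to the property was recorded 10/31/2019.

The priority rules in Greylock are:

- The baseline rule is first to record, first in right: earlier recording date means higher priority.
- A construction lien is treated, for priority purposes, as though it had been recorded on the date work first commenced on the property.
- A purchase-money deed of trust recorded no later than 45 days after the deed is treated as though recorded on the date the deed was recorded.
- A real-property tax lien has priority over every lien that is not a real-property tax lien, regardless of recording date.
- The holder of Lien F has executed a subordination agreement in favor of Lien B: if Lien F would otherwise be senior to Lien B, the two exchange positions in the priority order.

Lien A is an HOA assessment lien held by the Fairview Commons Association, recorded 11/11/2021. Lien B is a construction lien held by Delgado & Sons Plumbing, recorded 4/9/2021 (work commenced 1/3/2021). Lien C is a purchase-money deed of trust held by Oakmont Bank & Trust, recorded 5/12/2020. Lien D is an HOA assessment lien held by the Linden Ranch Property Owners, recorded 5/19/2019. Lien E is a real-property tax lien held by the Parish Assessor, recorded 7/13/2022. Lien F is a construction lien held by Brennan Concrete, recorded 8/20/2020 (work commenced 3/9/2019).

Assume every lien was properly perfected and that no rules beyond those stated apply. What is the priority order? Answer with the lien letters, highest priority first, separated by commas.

First, effective dates: B's effective date is 1/3/2021, when work began; C was recorded 194 days after the deed, outside the 45-day window, so it keeps its recording date; F relates back to 3/9/2019 (work commenced).
E, as a real-property tax lien, has superpriority and ranks first.
Ordering the rest by effective date: F (3/9/2019), D (5/19/2019), C (5/12/2020), B (1/3/2021), A (11/11/2021).
F would otherwise be senior to B, so under the subordination agreement F and B exchange positions.

E, B, D, C, F, A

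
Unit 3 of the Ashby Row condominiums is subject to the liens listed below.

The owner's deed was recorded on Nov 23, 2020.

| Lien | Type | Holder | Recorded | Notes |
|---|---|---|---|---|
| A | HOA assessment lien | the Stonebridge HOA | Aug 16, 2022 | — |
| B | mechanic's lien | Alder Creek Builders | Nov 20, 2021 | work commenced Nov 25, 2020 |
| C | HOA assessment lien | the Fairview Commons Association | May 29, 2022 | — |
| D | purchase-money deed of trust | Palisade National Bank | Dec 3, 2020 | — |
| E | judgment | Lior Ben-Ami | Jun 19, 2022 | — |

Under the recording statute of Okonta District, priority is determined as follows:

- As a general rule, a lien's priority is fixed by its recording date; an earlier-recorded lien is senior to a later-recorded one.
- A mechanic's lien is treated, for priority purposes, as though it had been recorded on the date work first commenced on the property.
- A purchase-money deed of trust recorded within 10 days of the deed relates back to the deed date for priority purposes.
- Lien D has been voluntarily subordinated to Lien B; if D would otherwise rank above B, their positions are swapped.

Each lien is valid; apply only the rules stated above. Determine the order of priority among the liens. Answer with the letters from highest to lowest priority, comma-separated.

Effective dates after the stated exceptions: B is treated as recorded Nov 25, 2020, the work-commencement date; D's effective date is the deed date, Nov 23, 2020.
By effective date, earliest first: D (Nov 23, 2020), B (Nov 25, 2020), C (May 29, 2022), E (Jun 19, 2022), A (Aug 16, 2022).
D is senior to B before the subordination, so the two trade places.

B, D, C, E, A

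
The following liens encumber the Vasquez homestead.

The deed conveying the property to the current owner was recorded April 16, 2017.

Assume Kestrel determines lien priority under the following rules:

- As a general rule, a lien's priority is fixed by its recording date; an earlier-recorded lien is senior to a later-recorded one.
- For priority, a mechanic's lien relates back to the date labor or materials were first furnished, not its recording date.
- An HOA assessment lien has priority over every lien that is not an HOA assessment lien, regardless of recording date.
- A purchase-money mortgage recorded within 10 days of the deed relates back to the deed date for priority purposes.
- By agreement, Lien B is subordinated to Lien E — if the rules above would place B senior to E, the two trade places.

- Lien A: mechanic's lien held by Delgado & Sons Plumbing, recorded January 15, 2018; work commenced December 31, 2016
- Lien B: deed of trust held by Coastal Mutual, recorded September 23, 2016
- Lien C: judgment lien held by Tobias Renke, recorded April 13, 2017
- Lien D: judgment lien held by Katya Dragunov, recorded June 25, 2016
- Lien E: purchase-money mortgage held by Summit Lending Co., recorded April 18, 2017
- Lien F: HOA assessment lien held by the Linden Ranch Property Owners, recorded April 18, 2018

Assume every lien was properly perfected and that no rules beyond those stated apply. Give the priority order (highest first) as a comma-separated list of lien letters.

F, D, E, A, C, B

First, effective dates: A relates back to December 31, 2016 (work commenced); E relates back to the deed date April 16, 2017.
F, as an HOA assessment lien, has superpriority and ranks first.
Remaining liens by effective date: D (June 25, 2016), B (September 23, 2016), A (December 31, 2016), C (April 13, 2017), E (April 16, 2017).
B is senior to E before the subordination, so the two trade places.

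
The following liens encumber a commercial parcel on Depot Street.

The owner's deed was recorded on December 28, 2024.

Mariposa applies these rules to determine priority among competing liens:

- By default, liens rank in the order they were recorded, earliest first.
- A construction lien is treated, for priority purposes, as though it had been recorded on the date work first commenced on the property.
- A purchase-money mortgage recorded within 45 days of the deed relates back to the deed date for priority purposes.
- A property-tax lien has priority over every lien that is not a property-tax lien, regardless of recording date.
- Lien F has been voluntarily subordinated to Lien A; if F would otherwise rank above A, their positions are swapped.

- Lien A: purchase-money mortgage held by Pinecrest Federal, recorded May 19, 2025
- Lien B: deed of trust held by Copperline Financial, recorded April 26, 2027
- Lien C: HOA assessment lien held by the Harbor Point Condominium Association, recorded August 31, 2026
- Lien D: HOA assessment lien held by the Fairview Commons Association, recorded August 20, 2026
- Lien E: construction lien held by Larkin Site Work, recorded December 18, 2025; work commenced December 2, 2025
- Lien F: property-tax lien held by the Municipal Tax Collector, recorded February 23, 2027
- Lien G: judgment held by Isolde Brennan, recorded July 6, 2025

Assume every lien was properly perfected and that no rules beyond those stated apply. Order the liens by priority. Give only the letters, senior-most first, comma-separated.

Effective dates: A was recorded 142 days after the deed, outside the 45-day window, so it keeps its recording date; E relates back to December 2, 2025 (work commenced).
F, as a property-tax lien, has superpriority and ranks first.
The other liens, earliest effective date first: A (May 19, 2025), G (July 6, 2025), E (December 2, 2025), D (August 20, 2026), C (August 31, 2026), B (April 26, 2027).
Because F would otherwise rank above A, the subordination swaps them.

A, F, G, E, D, C, B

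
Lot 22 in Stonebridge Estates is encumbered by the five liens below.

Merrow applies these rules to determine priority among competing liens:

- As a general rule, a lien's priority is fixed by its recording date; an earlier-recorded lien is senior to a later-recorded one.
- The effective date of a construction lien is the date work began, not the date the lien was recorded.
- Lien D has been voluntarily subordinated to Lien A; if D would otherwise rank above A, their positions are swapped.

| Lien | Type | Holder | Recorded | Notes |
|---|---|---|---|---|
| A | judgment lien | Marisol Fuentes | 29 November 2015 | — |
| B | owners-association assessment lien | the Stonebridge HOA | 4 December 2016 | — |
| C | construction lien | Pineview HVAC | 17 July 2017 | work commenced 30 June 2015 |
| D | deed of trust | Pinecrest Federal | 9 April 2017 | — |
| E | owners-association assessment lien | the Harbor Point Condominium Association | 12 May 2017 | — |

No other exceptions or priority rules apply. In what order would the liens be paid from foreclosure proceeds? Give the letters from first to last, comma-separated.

First, effective dates: C relates back to 30 June 2015 (work commenced).
Sorted by effective date: C (30 June 2015), A (29 November 2015), B (4 December 2016), D (9 April 2017), E (12 May 2017).
D already ranks below A; the subordination has no effect.

C, A, B, D, E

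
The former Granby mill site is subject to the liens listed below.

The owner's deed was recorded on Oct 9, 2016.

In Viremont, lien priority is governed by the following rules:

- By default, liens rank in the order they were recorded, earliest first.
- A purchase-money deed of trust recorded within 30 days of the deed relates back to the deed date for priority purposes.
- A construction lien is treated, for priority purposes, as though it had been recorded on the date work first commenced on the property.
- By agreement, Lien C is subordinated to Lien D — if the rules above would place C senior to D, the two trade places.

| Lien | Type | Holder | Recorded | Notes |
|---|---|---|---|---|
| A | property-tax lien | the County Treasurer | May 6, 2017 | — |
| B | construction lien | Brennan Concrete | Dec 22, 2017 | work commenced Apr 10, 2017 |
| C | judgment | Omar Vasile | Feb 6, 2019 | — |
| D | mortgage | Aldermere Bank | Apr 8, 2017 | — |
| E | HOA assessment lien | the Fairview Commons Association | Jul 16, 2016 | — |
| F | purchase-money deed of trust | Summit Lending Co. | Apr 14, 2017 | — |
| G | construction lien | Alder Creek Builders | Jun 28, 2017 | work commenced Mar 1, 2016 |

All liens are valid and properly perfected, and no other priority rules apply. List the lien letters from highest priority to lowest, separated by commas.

G, E, D, B, F, A, C

Effective dates: B relates back to Apr 10, 2017 (work commenced); F was recorded 187 days after the deed — beyond 30 days — so no relation-back applies; G relates back to Mar 1, 2016 (work commenced).
Ordering by effective date: G (Mar 1, 2016), E (Jul 16, 2016), D (Apr 8, 2017), B (Apr 10, 2017), F (Apr 14, 2017), A (May 6, 2017), C (Feb 6, 2019).
C is already junior to D, so the subordination agreement changes nothing.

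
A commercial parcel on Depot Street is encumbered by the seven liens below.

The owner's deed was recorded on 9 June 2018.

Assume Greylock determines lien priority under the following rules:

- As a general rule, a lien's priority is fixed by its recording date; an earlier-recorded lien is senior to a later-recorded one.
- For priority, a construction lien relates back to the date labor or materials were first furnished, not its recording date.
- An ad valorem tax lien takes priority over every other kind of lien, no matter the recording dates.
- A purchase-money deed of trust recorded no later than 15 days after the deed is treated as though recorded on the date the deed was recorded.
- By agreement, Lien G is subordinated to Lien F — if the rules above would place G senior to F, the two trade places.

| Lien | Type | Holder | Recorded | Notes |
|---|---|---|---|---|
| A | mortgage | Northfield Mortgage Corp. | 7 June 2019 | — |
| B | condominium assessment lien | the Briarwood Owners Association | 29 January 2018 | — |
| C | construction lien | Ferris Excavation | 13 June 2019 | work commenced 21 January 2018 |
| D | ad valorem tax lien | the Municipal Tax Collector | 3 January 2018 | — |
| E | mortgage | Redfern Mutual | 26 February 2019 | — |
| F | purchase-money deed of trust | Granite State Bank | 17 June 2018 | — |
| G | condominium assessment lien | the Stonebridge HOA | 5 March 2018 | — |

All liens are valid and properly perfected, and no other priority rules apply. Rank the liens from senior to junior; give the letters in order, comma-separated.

Effective dates after the stated exceptions: C is treated as recorded 21 January 2018, the work-commencement date; F relates back to the deed date 9 June 2018.
As an ad valorem tax lien, D is senior to every other lien.
Among the remaining liens, by effective date: C (21 January 2018), B (29 January 2018), G (5 March 2018), F (9 June 2018), E (26 February 2019), A (7 June 2019).
G is senior to F before the subordination, so the two trade places.

D, C, B, F, G, E, A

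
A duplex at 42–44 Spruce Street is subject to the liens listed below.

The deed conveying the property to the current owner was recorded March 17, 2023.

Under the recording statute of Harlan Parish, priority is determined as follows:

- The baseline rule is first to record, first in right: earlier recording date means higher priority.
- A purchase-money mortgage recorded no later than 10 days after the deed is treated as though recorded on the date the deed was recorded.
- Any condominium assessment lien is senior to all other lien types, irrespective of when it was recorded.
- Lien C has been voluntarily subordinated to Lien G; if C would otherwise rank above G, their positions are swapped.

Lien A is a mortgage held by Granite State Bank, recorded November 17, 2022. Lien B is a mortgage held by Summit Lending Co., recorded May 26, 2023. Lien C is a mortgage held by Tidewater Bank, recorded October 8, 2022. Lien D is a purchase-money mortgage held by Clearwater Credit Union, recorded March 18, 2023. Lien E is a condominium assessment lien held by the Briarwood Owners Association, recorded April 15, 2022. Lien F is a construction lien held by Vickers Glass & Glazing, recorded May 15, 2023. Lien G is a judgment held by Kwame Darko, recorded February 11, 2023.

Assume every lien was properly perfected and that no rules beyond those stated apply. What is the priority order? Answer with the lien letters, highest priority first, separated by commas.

First, effective dates: D's effective date is the deed date, March 17, 2023.
As a condominium assessment lien, E is senior to every other lien.
Remaining liens by effective date: C (October 8, 2022), A (November 17, 2022), G (February 11, 2023), D (March 17, 2023), F (May 15, 2023), B (May 26, 2023).
C would otherwise be senior to G, so under the subordination agreement C and G exchange positions.

E, G, A, C, D, F, B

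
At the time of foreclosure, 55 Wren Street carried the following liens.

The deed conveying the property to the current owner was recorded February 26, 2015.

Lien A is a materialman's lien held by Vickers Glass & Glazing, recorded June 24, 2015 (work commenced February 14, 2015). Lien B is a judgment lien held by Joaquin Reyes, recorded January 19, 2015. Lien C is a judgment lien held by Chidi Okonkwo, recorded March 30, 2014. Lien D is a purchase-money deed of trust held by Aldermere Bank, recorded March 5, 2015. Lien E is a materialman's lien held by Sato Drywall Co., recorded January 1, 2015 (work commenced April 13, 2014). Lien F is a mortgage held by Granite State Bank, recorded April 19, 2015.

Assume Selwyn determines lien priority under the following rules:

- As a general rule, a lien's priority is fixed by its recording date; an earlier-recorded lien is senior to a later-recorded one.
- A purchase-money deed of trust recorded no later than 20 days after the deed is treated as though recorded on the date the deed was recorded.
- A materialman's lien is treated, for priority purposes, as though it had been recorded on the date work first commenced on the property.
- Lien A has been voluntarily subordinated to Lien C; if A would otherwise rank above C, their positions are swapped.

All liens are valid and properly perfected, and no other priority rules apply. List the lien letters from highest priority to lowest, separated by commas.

C, E, B, A, D, F

Effective dates after the stated exceptions: A is treated as recorded February 14, 2015, the work-commencement date; D relates back to the deed date February 26, 2015; E's effective date is April 13, 2014, when work began.
By effective date, earliest first: C (March 30, 2014), E (April 13, 2014), B (January 19, 2015), A (February 14, 2015), D (February 26, 2015), F (April 19, 2015).
A is already junior to C, so the subordination agreement changes nothing.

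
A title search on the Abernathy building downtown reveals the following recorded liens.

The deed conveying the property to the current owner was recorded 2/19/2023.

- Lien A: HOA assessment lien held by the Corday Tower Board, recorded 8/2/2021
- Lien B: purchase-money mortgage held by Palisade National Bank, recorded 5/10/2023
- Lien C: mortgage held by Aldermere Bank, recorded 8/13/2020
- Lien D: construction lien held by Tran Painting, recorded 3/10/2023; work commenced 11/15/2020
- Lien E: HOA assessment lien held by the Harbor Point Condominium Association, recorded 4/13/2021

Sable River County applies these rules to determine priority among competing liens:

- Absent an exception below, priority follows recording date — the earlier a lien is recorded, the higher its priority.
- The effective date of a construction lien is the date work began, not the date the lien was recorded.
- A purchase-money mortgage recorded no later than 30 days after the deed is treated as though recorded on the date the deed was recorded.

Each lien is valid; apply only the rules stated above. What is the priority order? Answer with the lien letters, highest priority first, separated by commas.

C, D, E, A, B

Adjusting effective dates: B missed the 30-day window (80 days after the deed), so its recording date stands; D is treated as recorded 11/15/2020, the work-commencement date.
Sorted by effective date: C (8/13/2020), D (11/15/2020), E (4/13/2021), A (8/2/2021), B (5/10/2023).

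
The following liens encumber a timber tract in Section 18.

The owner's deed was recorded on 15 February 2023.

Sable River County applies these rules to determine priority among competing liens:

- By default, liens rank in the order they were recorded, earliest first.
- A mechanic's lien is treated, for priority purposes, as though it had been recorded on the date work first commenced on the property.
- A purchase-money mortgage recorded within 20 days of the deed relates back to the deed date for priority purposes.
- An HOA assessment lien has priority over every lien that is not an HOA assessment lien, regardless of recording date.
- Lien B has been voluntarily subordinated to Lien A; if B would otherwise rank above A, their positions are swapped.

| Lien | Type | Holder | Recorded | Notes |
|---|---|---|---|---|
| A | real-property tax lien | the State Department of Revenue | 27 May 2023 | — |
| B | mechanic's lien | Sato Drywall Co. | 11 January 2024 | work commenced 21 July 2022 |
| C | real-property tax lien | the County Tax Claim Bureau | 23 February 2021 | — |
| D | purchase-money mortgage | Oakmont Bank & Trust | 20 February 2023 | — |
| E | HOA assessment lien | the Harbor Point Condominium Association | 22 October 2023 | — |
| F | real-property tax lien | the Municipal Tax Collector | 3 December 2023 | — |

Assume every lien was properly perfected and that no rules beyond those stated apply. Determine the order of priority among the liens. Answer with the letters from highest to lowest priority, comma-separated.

Adjusting effective dates: B is treated as recorded 21 July 2022, the work-commencement date; D's effective date is the deed date, 15 February 2023.
E, as an HOA assessment lien, has superpriority and ranks first.
Remaining liens by effective date: C (23 February 2021), B (21 July 2022), D (15 February 2023), A (27 May 2023), F (3 December 2023).
Because B would otherwise rank above A, the subordination swaps them.

E, C, A, D, B, F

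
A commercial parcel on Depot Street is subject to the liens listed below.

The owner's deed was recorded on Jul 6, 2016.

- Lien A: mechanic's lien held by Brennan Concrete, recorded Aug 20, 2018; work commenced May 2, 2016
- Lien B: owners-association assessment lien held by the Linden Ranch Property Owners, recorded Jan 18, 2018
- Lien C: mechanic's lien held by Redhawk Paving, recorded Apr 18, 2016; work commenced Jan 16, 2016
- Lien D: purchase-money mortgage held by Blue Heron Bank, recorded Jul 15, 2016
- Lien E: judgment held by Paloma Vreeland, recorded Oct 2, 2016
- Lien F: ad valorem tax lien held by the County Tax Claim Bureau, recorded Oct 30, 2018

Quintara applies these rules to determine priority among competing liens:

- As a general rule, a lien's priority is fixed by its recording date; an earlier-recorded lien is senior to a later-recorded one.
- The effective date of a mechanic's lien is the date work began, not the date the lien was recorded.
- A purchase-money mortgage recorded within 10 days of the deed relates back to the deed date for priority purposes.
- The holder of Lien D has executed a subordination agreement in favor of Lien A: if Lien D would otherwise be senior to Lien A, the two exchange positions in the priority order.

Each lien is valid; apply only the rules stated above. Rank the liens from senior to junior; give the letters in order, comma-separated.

Effective dates: A relates back to May 2, 2016 (work commenced); C relates back to Jan 16, 2016 (work commenced); D relates back to the deed date Jul 6, 2016.
Sorted by effective date: C (Jan 16, 2016), A (May 2, 2016), D (Jul 6, 2016), E (Oct 2, 2016), B (Jan 18, 2018), F (Oct 30, 2018).
D already ranks below A; the subordination has no effect.

C, A, D, E, B, F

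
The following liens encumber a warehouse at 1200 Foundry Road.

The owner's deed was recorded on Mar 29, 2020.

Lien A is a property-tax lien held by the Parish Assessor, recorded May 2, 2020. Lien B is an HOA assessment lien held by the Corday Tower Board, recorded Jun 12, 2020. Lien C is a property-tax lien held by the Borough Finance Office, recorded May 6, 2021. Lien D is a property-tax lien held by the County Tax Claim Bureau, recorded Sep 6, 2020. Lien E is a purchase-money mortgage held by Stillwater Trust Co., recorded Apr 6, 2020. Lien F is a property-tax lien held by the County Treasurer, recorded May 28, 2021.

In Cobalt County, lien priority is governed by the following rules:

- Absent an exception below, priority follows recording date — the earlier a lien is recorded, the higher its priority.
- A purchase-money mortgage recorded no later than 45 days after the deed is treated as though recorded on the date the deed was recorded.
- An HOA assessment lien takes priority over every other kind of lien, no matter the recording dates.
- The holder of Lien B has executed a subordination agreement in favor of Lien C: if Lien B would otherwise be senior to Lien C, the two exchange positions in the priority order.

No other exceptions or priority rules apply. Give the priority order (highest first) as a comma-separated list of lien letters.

First, effective dates: E relates back to the deed date Mar 29, 2020.
B, as an HOA assessment lien, has superpriority and ranks first.
Among the remaining liens, by effective date: E (Mar 29, 2020), A (May 2, 2020), D (Sep 6, 2020), C (May 6, 2021), F (May 28, 2021).
The subordination applies — B was senior to C — so B and C swap.

C, E, A, D, B, F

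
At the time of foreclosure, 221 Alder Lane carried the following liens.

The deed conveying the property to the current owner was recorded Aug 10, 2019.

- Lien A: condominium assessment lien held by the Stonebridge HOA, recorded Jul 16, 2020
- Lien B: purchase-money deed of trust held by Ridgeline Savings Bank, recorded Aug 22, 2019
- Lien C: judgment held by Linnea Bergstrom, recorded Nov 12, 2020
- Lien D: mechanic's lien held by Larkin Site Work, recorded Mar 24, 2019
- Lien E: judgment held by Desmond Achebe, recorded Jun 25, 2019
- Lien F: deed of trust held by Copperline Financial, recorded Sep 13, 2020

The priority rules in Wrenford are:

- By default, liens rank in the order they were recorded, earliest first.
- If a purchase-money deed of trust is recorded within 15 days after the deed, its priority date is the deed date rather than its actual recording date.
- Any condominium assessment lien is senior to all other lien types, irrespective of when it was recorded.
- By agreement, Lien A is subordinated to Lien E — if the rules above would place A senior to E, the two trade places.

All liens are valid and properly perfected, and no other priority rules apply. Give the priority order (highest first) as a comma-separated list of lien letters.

Effective dates: B relates back to the deed date Aug 10, 2019.
A, as a condominium assessment lien, has superpriority and ranks first.
The other liens, earliest effective date first: D (Mar 24, 2019), E (Jun 25, 2019), B (Aug 10, 2019), F (Sep 13, 2020), C (Nov 12, 2020).
The subordination applies — A was senior to E — so A and E swap.

E, D, A, B, F, C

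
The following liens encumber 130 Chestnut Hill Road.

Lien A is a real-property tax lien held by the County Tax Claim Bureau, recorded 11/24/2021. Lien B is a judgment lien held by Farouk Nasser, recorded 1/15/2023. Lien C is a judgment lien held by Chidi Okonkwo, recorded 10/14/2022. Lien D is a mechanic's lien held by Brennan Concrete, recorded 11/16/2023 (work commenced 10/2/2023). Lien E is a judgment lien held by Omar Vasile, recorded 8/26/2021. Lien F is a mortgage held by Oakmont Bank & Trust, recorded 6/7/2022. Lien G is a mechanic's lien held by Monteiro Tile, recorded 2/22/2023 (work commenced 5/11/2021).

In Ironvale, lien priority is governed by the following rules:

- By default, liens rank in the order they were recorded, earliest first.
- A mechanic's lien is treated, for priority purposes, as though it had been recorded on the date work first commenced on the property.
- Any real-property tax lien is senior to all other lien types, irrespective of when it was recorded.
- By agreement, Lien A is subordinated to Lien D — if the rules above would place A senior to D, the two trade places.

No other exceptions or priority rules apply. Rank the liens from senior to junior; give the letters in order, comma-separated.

D, G, E, F, C, B, A

Effective dates after the stated exceptions: D's effective date is 10/2/2023, when work began; G's effective date is 5/11/2021, when work began.
A is a real-property tax lien, so it outranks all other liens regardless of date.
Ordering the rest by effective date: G (5/11/2021), E (8/26/2021), F (6/7/2022), C (10/14/2022), B (1/15/2023), D (10/2/2023).
A would otherwise be senior to D, so under the subordination agreement A and D exchange positions.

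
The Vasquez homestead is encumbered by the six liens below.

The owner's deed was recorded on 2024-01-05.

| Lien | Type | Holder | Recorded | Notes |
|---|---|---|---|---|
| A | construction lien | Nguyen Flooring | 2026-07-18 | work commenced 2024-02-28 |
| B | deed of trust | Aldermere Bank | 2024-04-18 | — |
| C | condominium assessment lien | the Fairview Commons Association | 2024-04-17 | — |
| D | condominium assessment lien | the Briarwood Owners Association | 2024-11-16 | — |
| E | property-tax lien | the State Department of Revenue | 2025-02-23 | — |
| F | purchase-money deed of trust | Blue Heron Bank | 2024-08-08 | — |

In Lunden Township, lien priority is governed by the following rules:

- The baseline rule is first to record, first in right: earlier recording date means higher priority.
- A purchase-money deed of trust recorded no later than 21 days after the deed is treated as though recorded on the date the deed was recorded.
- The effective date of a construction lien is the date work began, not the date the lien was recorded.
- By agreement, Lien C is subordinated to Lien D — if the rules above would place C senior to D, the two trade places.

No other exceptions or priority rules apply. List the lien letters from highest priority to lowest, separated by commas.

Adjusting effective dates: A's effective date is 2024-02-28, when work began; F was recorded 216 days after the deed, outside the 21-day window, so it keeps its recording date.
Sorted by effective date: A (2024-02-28), C (2024-04-17), B (2024-04-18), F (2024-08-08), D (2024-11-16), E (2025-02-23).
C is senior to D before the subordination, so the two trade places.

A, D, B, F, C, E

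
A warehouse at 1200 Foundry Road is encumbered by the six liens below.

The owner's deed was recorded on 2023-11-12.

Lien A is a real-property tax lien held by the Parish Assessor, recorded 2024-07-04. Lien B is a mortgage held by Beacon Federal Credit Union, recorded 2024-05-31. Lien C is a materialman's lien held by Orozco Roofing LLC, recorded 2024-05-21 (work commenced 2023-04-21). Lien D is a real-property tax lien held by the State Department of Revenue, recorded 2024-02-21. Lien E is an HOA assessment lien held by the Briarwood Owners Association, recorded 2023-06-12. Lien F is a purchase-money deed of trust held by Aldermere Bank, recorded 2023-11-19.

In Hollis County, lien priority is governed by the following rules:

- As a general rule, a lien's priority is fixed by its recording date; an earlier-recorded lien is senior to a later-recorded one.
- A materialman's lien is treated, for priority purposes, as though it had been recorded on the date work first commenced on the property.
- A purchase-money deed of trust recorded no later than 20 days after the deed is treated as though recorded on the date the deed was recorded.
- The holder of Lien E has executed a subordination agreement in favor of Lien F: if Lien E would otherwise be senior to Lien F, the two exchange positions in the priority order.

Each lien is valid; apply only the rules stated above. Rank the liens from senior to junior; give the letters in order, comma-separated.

Effective dates after the stated exceptions: C's effective date is 2023-04-21, when work began; F's effective date is the deed date, 2023-11-12.
By effective date: C (2023-04-21), E (2023-06-12), F (2023-11-12), D (2024-02-21), B (2024-05-31), A (2024-07-04).
E would otherwise be senior to F, so under the subordination agreement E and F exchange positions.

C, F, E, D, B, A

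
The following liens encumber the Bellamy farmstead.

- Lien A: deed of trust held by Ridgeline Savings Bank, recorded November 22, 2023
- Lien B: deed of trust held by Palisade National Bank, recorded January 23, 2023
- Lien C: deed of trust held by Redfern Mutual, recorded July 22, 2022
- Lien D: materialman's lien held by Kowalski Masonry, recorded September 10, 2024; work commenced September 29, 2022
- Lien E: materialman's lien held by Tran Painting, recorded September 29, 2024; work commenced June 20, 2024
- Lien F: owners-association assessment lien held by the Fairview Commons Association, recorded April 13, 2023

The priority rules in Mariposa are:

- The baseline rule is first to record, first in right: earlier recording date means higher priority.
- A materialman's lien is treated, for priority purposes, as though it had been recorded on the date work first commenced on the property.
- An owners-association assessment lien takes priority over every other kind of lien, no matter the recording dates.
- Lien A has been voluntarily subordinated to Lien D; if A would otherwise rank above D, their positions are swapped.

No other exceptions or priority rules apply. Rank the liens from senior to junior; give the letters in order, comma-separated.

F, C, D, B, A, E

First, effective dates: D is treated as recorded September 29, 2022, the work-commencement date; E's effective date is June 20, 2024, when work began.
F is an owners-association assessment lien, so it outranks all other liens regardless of date.
Among the remaining liens, by effective date: C (July 22, 2022), D (September 29, 2022), B (January 23, 2023), A (November 22, 2023), E (June 20, 2024).
A is already junior to D, so the subordination agreement changes nothing.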